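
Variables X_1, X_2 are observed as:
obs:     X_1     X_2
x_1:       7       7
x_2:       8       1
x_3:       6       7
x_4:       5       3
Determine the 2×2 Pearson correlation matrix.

Step 1 — column means:
  mean(X_1) = (7 + 8 + 6 + 5) / 4 = 26/4 = 6.5
  mean(X_2) = (7 + 1 + 7 + 3) / 4 = 18/4 = 4.5

Step 2 — sample variances and covariances s[i,j] = (1/(n-1)) · Σ_k (x_{k,i} - mean_i) · (x_{k,j} - mean_j), with n-1 = 3:
  s[X_1,X_1] = ((0.5)·(0.5) + (1.5)·(1.5) + (-0.5)·(-0.5) + (-1.5)·(-1.5)) / 3 = 5/3 = 1.6667
  s[X_1,X_2] = ((0.5)·(2.5) + (1.5)·(-3.5) + (-0.5)·(2.5) + (-1.5)·(-1.5)) / 3 = -3/3 = -1
  s[X_2,X_2] = ((2.5)·(2.5) + (-3.5)·(-3.5) + (2.5)·(2.5) + (-1.5)·(-1.5)) / 3 = 27/3 = 9
  Sample standard deviations s_i = √(s[i,i]):
  s(X_1) = √(1.6667) = 1.291
  s(X_2) = √(9) = 3

Step 3 — r_{ij} = s_{ij} / (s_i · s_j):
  r[X_1,X_1] = 1 (diagonal).
  r[X_1,X_2] = -1 / (1.291 · 3) = -1 / 3.873 = -0.2582
  r[X_2,X_2] = 1 (diagonal).

R is symmetric with unit diagonal. Assembling:

R = [[1, -0.2582],
 [-0.2582, 1]]


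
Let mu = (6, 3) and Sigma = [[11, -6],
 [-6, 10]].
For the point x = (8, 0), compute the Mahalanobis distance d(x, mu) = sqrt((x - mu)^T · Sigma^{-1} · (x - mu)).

Step 1 — centre the observation: (x - mu) = (2, -3).

Step 2 — invert Sigma. det(Sigma) = 11·10 - (-6)² = 74.
  Sigma^{-1} = (1/det) · [[d, -b], [-b, a]] = [[0.1351, 0.0811],
 [0.0811, 0.1486]].

Step 3 — form the quadratic (x - mu)^T · Sigma^{-1} · (x - mu):
  Sigma^{-1} · (x - mu) = (0.027, -0.2838).
  (x - mu)^T · [Sigma^{-1} · (x - mu)] = (2)·(0.027) + (-3)·(-0.2838) = 0.9054.

Step 4 — take square root: d = √(0.9054) ≈ 0.9515.

d(x, mu) = √(0.9054) ≈ 0.9515


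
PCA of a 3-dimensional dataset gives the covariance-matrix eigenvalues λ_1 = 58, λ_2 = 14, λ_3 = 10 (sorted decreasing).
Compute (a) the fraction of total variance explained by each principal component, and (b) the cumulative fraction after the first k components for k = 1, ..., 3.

Step 1 — total variance = trace(Sigma) = Σ λ_i = 58 + 14 + 10 = 82.

Step 2 — fraction explained by component i = λ_i / Σ λ:
  PC1: 58/82 = 0.7073
  PC2: 14/82 = 0.1707
  PC3: 10/82 = 0.122

Step 3 — cumulative fraction after k components = (λ_1 + ... + λ_k) / Σ λ:
  k = 1: 58/82 = 0.7073
  k = 2: (58 + 14)/82 = 72/82 = 0.878
  k = 3: (58 + 14 + 10)/82 = 82/82 = 1

Summary (fraction, with percent):

explained: PC1 0.7073 (70.73%), PC2 0.1707 (17.07%), PC3 0.122 (12.2%);  cumulative: 0.7073, 0.878, 1


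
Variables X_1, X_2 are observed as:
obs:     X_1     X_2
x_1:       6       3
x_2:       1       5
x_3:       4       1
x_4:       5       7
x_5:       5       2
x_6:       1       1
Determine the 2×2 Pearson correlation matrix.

Step 1 — column means:
  mean(X_1) = (6 + 1 + 4 + 5 + 5 + 1) / 6 = 22/6 = 3.6667
  mean(X_2) = (3 + 5 + 1 + 7 + 2 + 1) / 6 = 19/6 = 3.1667

Step 2 — sample variances and covariances s[i,j] = (1/(n-1)) · Σ_k (x_{k,i} - mean_i) · (x_{k,j} - mean_j), with n-1 = 5:
  s[X_1,X_1] = ((2.3333)·(2.3333) + (-2.6667)·(-2.6667) + (0.3333)·(0.3333) + (1.3333)·(1.3333) + (1.3333)·(1.3333) + (-2.6667)·(-2.6667)) / 5 = 23.3333/5 = 4.6667
  s[X_1,X_2] = ((2.3333)·(-0.1667) + (-2.6667)·(1.8333) + (0.3333)·(-2.1667) + (1.3333)·(3.8333) + (1.3333)·(-1.1667) + (-2.6667)·(-2.1667)) / 5 = 3.3333/5 = 0.6667
  s[X_2,X_2] = ((-0.1667)·(-0.1667) + (1.8333)·(1.8333) + (-2.1667)·(-2.1667) + (3.8333)·(3.8333) + (-1.1667)·(-1.1667) + (-2.1667)·(-2.1667)) / 5 = 28.8333/5 = 5.7667
  Sample standard deviations s_i = √(s[i,i]):
  s(X_1) = √(4.6667) = 2.1602
  s(X_2) = √(5.7667) = 2.4014

Step 3 — r_{ij} = s_{ij} / (s_i · s_j):
  r[X_1,X_1] = 1 (diagonal).
  r[X_1,X_2] = 0.6667 / (2.1602 · 2.4014) = 0.6667 / 5.1876 = 0.1285
  r[X_2,X_2] = 1 (diagonal).

R is symmetric with unit diagonal. Assembling:

R = [[1, 0.1285],
 [0.1285, 1]]


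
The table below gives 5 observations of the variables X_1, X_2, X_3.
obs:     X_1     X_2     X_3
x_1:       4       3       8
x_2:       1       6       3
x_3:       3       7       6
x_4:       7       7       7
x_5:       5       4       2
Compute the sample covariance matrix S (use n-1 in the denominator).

Step 1 — column means:
  mean(X_1) = (4 + 1 + 3 + 7 + 5) / 5 = 20/5 = 4
  mean(X_2) = (3 + 6 + 7 + 7 + 4) / 5 = 27/5 = 5.4
  mean(X_3) = (8 + 3 + 6 + 7 + 2) / 5 = 26/5 = 5.2

Step 2 — sample covariance S[i,j] = (1/(n-1)) · Σ_k (x_{k,i} - mean_i) · (x_{k,j} - mean_j), with n-1 = 4.
  S[X_1,X_1] = ((0)·(0) + (-3)·(-3) + (-1)·(-1) + (3)·(3) + (1)·(1)) / 4 = 20/4 = 5
  S[X_1,X_2] = ((0)·(-2.4) + (-3)·(0.6) + (-1)·(1.6) + (3)·(1.6) + (1)·(-1.4)) / 4 = 0/4 = 0
  S[X_1,X_3] = ((0)·(2.8) + (-3)·(-2.2) + (-1)·(0.8) + (3)·(1.8) + (1)·(-3.2)) / 4 = 8/4 = 2
  S[X_2,X_2] = ((-2.4)·(-2.4) + (0.6)·(0.6) + (1.6)·(1.6) + (1.6)·(1.6) + (-1.4)·(-1.4)) / 4 = 13.2/4 = 3.3
  S[X_2,X_3] = ((-2.4)·(2.8) + (0.6)·(-2.2) + (1.6)·(0.8) + (1.6)·(1.8) + (-1.4)·(-3.2)) / 4 = 0.6/4 = 0.15
  S[X_3,X_3] = ((2.8)·(2.8) + (-2.2)·(-2.2) + (0.8)·(0.8) + (1.8)·(1.8) + (-3.2)·(-3.2)) / 4 = 26.8/4 = 6.7

S is symmetric (S[j,i] = S[i,j]). Assembling:

S = [[5, 0, 2],
 [0, 3.3, 0.15],
 [2, 0.15, 6.7]]


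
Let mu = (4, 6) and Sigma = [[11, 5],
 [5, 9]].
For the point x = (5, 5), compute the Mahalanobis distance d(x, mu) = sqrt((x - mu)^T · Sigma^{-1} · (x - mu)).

Step 1 — centre the observation: (x - mu) = (1, -1).

Step 2 — invert Sigma. det(Sigma) = 11·9 - (5)² = 74.
  Sigma^{-1} = (1/det) · [[d, -b], [-b, a]] = [[0.1216, -0.0676],
 [-0.0676, 0.1486]].

Step 3 — form the quadratic (x - mu)^T · Sigma^{-1} · (x - mu):
  Sigma^{-1} · (x - mu) = (0.1892, -0.2162).
  (x - mu)^T · [Sigma^{-1} · (x - mu)] = (1)·(0.1892) + (-1)·(-0.2162) = 0.4054.

Step 4 — take square root: d = √(0.4054) ≈ 0.6367.

d(x, mu) = √(0.4054) ≈ 0.6367


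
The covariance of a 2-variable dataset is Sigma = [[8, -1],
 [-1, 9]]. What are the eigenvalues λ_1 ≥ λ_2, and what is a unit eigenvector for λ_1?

Step 1 — characteristic polynomial of 2×2 Sigma:
  det(Sigma - λI) = λ² - trace · λ + det = 0.
  trace = 8 + 9 = 17, det = 8·9 - (-1)² = 71.
Step 2 — discriminant:
  Δ = trace² - 4·det = 289 - 284 = 5.
Step 3 — eigenvalues:
  λ = (trace ± √Δ)/2 = (17 ± 2.2361)/2,
  λ_1 = 9.618,  λ_2 = 7.382.

Step 4 — unit eigenvector for λ_1: solve (Sigma - λ_1 I)v = 0. First row:
  (8 - 9.618)·v_x + (-1)·v_y = 0, i.e. (-1.618)·v_x + (-1)·v_y = 0,
  so v ∝ (b, λ_1 - a) = (-1, 1.618); multiply by -1 so the first entry is positive: u = (1, -1.618).
  ||u|| = √((1)² + (-1.618)²) = √(3.618) ≈ 1.9021,
  v_1 = u/||u|| ≈ (0.5257, -0.8507) (||v_1|| = 1).

λ_1 = 9.618,  λ_2 = 7.382;  v_1 ≈ (0.5257, -0.8507)


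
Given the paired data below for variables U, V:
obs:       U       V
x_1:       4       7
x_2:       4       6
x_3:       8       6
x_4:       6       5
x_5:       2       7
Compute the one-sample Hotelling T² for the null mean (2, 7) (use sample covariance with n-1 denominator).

Step 1 — sample mean vector:
  mean(U) = (4 + 4 + 8 + 6 + 2) / 5 = 24/5 = 4.8
  mean(V) = (7 + 6 + 6 + 5 + 7) / 5 = 31/5 = 6.2
  x̄ = (4.8, 6.2),  deviation x̄ - mu_0 = (4.8, 6.2) - (2, 7) = (2.8, -0.8).

Step 2 — sample covariance matrix, S[i,j] = (1/(n-1)) · Σ_k (x_{k,i} - mean_i) · (x_{k,j} - mean_j), divisor n-1 = 4:
  S[U,U] = ((-0.8)·(-0.8) + (-0.8)·(-0.8) + (3.2)·(3.2) + (1.2)·(1.2) + (-2.8)·(-2.8)) / 4 = 20.8/4 = 5.2
  S[U,V] = ((-0.8)·(0.8) + (-0.8)·(-0.2) + (3.2)·(-0.2) + (1.2)·(-1.2) + (-2.8)·(0.8)) / 4 = -4.8/4 = -1.2
  S[V,V] = ((0.8)·(0.8) + (-0.2)·(-0.2) + (-0.2)·(-0.2) + (-1.2)·(-1.2) + (0.8)·(0.8)) / 4 = 2.8/4 = 0.7
  S = [[5.2, -1.2],
 [-1.2, 0.7]].

Step 3 — invert S. det(S) = 5.2·0.7 - (-1.2)² = 2.2.
  S^{-1} = (1/det) · [[d, -b], [-b, a]] = [[0.3182, 0.5455],
 [0.5455, 2.3636]].

Step 4 — quadratic form (x̄ - mu_0)^T · S^{-1} · (x̄ - mu_0):
  S^{-1} · (x̄ - mu_0) = (0.4545, -0.3636),
  (x̄ - mu_0)^T · [...] = (2.8)·(0.4545) + (-0.8)·(-0.3636) = 1.5636.

Step 5 — scale by n: T² = 5 · 1.5636 = 7.8182.

T² ≈ 7.8182


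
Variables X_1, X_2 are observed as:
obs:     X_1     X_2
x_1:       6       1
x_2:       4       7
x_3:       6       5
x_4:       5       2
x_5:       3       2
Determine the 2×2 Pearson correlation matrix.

Step 1 — column means:
  mean(X_1) = (6 + 4 + 6 + 5 + 3) / 5 = 24/5 = 4.8
  mean(X_2) = (1 + 7 + 5 + 2 + 2) / 5 = 17/5 = 3.4

Step 2 — sample variances and covariances s[i,j] = (1/(n-1)) · Σ_k (x_{k,i} - mean_i) · (x_{k,j} - mean_j), with n-1 = 4:
  s[X_1,X_1] = ((1.2)·(1.2) + (-0.8)·(-0.8) + (1.2)·(1.2) + (0.2)·(0.2) + (-1.8)·(-1.8)) / 4 = 6.8/4 = 1.7
  s[X_1,X_2] = ((1.2)·(-2.4) + (-0.8)·(3.6) + (1.2)·(1.6) + (0.2)·(-1.4) + (-1.8)·(-1.4)) / 4 = -1.6/4 = -0.4
  s[X_2,X_2] = ((-2.4)·(-2.4) + (3.6)·(3.6) + (1.6)·(1.6) + (-1.4)·(-1.4) + (-1.4)·(-1.4)) / 4 = 25.2/4 = 6.3
  Sample standard deviations s_i = √(s[i,i]):
  s(X_1) = √(1.7) = 1.3038
  s(X_2) = √(6.3) = 2.51

Step 3 — r_{ij} = s_{ij} / (s_i · s_j):
  r[X_1,X_1] = 1 (diagonal).
  r[X_1,X_2] = -0.4 / (1.3038 · 2.51) = -0.4 / 3.2726 = -0.1222
  r[X_2,X_2] = 1 (diagonal).

R is symmetric with unit diagonal. Assembling:

R = [[1, -0.1222],
 [-0.1222, 1]]


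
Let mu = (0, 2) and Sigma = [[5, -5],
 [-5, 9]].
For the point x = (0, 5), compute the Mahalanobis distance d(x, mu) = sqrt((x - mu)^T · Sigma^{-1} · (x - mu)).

Step 1 — centre the observation: (x - mu) = (0, 3).

Step 2 — invert Sigma. det(Sigma) = 5·9 - (-5)² = 20.
  Sigma^{-1} = (1/det) · [[d, -b], [-b, a]] = [[0.45, 0.25],
 [0.25, 0.25]].

Step 3 — form the quadratic (x - mu)^T · Sigma^{-1} · (x - mu):
  Sigma^{-1} · (x - mu) = (0.75, 0.75).
  (x - mu)^T · [Sigma^{-1} · (x - mu)] = (0)·(0.75) + (3)·(0.75) = 2.25.

Step 4 — take square root: d = √(2.25) ≈ 1.5.

d(x, mu) = √(2.25) ≈ 1.5


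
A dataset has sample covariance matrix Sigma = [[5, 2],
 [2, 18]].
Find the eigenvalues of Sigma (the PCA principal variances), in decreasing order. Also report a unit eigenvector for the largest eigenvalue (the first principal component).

Step 1 — characteristic polynomial of 2×2 Sigma:
  det(Sigma - λI) = λ² - trace · λ + det = 0.
  trace = 5 + 18 = 23, det = 5·18 - (2)² = 86.
Step 2 — discriminant:
  Δ = trace² - 4·det = 529 - 344 = 185.
Step 3 — eigenvalues:
  λ = (trace ± √Δ)/2 = (23 ± 13.6015)/2,
  λ_1 = 18.3007,  λ_2 = 4.6993.

Step 4 — unit eigenvector for λ_1: solve (Sigma - λ_1 I)v = 0. First row:
  (5 - 18.3007)·v_x + (2)·v_y = 0, i.e. (-13.3007)·v_x + (2)·v_y = 0,
  so v ∝ (b, λ_1 - a) = (2, 13.3007) = u.
  ||u|| = √((2)² + (13.3007)²) = √(180.9096) ≈ 13.4503,
  v_1 = u/||u|| ≈ (0.1487, 0.9889) (||v_1|| = 1).

λ_1 = 18.3007,  λ_2 = 4.6993;  v_1 ≈ (0.1487, 0.9889)


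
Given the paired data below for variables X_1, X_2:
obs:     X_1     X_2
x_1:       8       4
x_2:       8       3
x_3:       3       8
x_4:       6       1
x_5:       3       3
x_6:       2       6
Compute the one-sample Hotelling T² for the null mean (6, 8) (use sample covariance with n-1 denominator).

Step 1 — sample mean vector:
  mean(X_1) = (8 + 8 + 3 + 6 + 3 + 2) / 6 = 30/6 = 5
  mean(X_2) = (4 + 3 + 8 + 1 + 3 + 6) / 6 = 25/6 = 4.1667
  x̄ = (5, 4.1667),  deviation x̄ - mu_0 = (5, 4.1667) - (6, 8) = (-1, -3.8333).

Step 2 — sample covariance matrix, S[i,j] = (1/(n-1)) · Σ_k (x_{k,i} - mean_i) · (x_{k,j} - mean_j), divisor n-1 = 5:
  S[X_1,X_1] = ((3)·(3) + (3)·(3) + (-2)·(-2) + (1)·(1) + (-2)·(-2) + (-3)·(-3)) / 5 = 36/5 = 7.2
  S[X_1,X_2] = ((3)·(-0.1667) + (3)·(-1.1667) + (-2)·(3.8333) + (1)·(-3.1667) + (-2)·(-1.1667) + (-3)·(1.8333)) / 5 = -18/5 = -3.6
  S[X_2,X_2] = ((-0.1667)·(-0.1667) + (-1.1667)·(-1.1667) + (3.8333)·(3.8333) + (-3.1667)·(-3.1667) + (-1.1667)·(-1.1667) + (1.8333)·(1.8333)) / 5 = 30.8333/5 = 6.1667
  S = [[7.2, -3.6],
 [-3.6, 6.1667]].

Step 3 — invert S. det(S) = 7.2·6.1667 - (-3.6)² = 31.44.
  S^{-1} = (1/det) · [[d, -b], [-b, a]] = [[0.1961, 0.1145],
 [0.1145, 0.229]].

Step 4 — quadratic form (x̄ - mu_0)^T · S^{-1} · (x̄ - mu_0):
  S^{-1} · (x̄ - mu_0) = (-0.6351, -0.9924),
  (x̄ - mu_0)^T · [...] = (-1)·(-0.6351) + (-3.8333)·(-0.9924) = 4.4391.

Step 5 — scale by n: T² = 6 · 4.4391 = 26.6349.

T² ≈ 26.6349


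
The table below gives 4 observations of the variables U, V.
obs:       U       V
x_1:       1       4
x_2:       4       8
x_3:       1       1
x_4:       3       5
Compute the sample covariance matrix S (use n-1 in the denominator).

Step 1 — column means:
  mean(U) = (1 + 4 + 1 + 3) / 4 = 9/4 = 2.25
  mean(V) = (4 + 8 + 1 + 5) / 4 = 18/4 = 4.5

Step 2 — sample covariance S[i,j] = (1/(n-1)) · Σ_k (x_{k,i} - mean_i) · (x_{k,j} - mean_j), with n-1 = 3.
  S[U,U] = ((-1.25)·(-1.25) + (1.75)·(1.75) + (-1.25)·(-1.25) + (0.75)·(0.75)) / 3 = 6.75/3 = 2.25
  S[U,V] = ((-1.25)·(-0.5) + (1.75)·(3.5) + (-1.25)·(-3.5) + (0.75)·(0.5)) / 3 = 11.5/3 = 3.8333
  S[V,V] = ((-0.5)·(-0.5) + (3.5)·(3.5) + (-3.5)·(-3.5) + (0.5)·(0.5)) / 3 = 25/3 = 8.3333

S is symmetric (S[j,i] = S[i,j]). Assembling:

S = [[2.25, 3.8333],
 [3.8333, 8.3333]]


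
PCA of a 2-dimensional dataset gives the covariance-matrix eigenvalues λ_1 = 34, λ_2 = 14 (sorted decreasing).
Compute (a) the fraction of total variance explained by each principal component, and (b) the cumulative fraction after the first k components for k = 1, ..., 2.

Step 1 — total variance = trace(Sigma) = Σ λ_i = 34 + 14 = 48.

Step 2 — fraction explained by component i = λ_i / Σ λ:
  PC1: 34/48 = 0.7083
  PC2: 14/48 = 0.2917

Step 3 — cumulative fraction after k components = (λ_1 + ... + λ_k) / Σ λ:
  k = 1: 34/48 = 0.7083
  k = 2: (34 + 14)/48 = 48/48 = 1

Summary (fraction, with percent):

explained: PC1 0.7083 (70.83%), PC2 0.2917 (29.17%);  cumulative: 0.7083, 1


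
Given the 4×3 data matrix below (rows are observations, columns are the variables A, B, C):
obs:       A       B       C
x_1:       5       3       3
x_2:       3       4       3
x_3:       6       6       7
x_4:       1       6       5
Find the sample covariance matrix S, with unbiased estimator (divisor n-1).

Step 1 — column means:
  mean(A) = (5 + 3 + 6 + 1) / 4 = 15/4 = 3.75
  mean(B) = (3 + 4 + 6 + 6) / 4 = 19/4 = 4.75
  mean(C) = (3 + 3 + 7 + 5) / 4 = 18/4 = 4.5

Step 2 — sample covariance S[i,j] = (1/(n-1)) · Σ_k (x_{k,i} - mean_i) · (x_{k,j} - mean_j), with n-1 = 3.
  S[A,A] = ((1.25)·(1.25) + (-0.75)·(-0.75) + (2.25)·(2.25) + (-2.75)·(-2.75)) / 3 = 14.75/3 = 4.9167
  S[A,B] = ((1.25)·(-1.75) + (-0.75)·(-0.75) + (2.25)·(1.25) + (-2.75)·(1.25)) / 3 = -2.25/3 = -0.75
  S[A,C] = ((1.25)·(-1.5) + (-0.75)·(-1.5) + (2.25)·(2.5) + (-2.75)·(0.5)) / 3 = 3.5/3 = 1.1667
  S[B,B] = ((-1.75)·(-1.75) + (-0.75)·(-0.75) + (1.25)·(1.25) + (1.25)·(1.25)) / 3 = 6.75/3 = 2.25
  S[B,C] = ((-1.75)·(-1.5) + (-0.75)·(-1.5) + (1.25)·(2.5) + (1.25)·(0.5)) / 3 = 7.5/3 = 2.5
  S[C,C] = ((-1.5)·(-1.5) + (-1.5)·(-1.5) + (2.5)·(2.5) + (0.5)·(0.5)) / 3 = 11/3 = 3.6667

S is symmetric (S[j,i] = S[i,j]). Assembling:

S = [[4.9167, -0.75, 1.1667],
 [-0.75, 2.25, 2.5],
 [1.1667, 2.5, 3.6667]]


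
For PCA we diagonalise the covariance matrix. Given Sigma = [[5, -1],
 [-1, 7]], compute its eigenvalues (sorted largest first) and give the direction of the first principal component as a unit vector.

Step 1 — characteristic polynomial of 2×2 Sigma:
  det(Sigma - λI) = λ² - trace · λ + det = 0.
  trace = 5 + 7 = 12, det = 5·7 - (-1)² = 34.
Step 2 — discriminant:
  Δ = trace² - 4·det = 144 - 136 = 8.
Step 3 — eigenvalues:
  λ = (trace ± √Δ)/2 = (12 ± 2.8284)/2,
  λ_1 = 7.4142,  λ_2 = 4.5858.

Step 4 — unit eigenvector for λ_1: solve (Sigma - λ_1 I)v = 0. First row:
  (5 - 7.4142)·v_x + (-1)·v_y = 0, i.e. (-2.4142)·v_x + (-1)·v_y = 0,
  so v ∝ (b, λ_1 - a) = (-1, 2.4142); multiply by -1 so the first entry is positive: u = (1, -2.4142).
  ||u|| = √((1)² + (-2.4142)²) = √(6.8284) ≈ 2.6131,
  v_1 = u/||u|| ≈ (0.3827, -0.9239) (||v_1|| = 1).

λ_1 = 7.4142,  λ_2 = 4.5858;  v_1 ≈ (0.3827, -0.9239)


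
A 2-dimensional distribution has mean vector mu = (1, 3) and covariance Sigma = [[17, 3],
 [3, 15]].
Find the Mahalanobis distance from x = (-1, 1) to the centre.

Step 1 — centre the observation: (x - mu) = (-2, -2).

Step 2 — invert Sigma. det(Sigma) = 17·15 - (3)² = 246.
  Sigma^{-1} = (1/det) · [[d, -b], [-b, a]] = [[0.061, -0.0122],
 [-0.0122, 0.0691]].

Step 3 — form the quadratic (x - mu)^T · Sigma^{-1} · (x - mu):
  Sigma^{-1} · (x - mu) = (-0.0976, -0.1138).
  (x - mu)^T · [Sigma^{-1} · (x - mu)] = (-2)·(-0.0976) + (-2)·(-0.1138) = 0.4228.

Step 4 — take square root: d = √(0.4228) ≈ 0.6502.

d(x, mu) = √(0.4228) ≈ 0.6502


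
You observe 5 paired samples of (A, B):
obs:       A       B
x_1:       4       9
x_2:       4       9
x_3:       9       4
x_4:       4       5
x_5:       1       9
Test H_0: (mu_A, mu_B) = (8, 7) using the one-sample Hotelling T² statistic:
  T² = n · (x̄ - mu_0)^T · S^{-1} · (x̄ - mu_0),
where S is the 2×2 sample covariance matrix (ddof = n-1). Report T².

Step 1 — sample mean vector:
  mean(A) = (4 + 4 + 9 + 4 + 1) / 5 = 22/5 = 4.4
  mean(B) = (9 + 9 + 4 + 5 + 9) / 5 = 36/5 = 7.2
  x̄ = (4.4, 7.2),  deviation x̄ - mu_0 = (4.4, 7.2) - (8, 7) = (-3.6, 0.2).

Step 2 — sample covariance matrix, S[i,j] = (1/(n-1)) · Σ_k (x_{k,i} - mean_i) · (x_{k,j} - mean_j), divisor n-1 = 4:
  S[A,A] = ((-0.4)·(-0.4) + (-0.4)·(-0.4) + (4.6)·(4.6) + (-0.4)·(-0.4) + (-3.4)·(-3.4)) / 4 = 33.2/4 = 8.3
  S[A,B] = ((-0.4)·(1.8) + (-0.4)·(1.8) + (4.6)·(-3.2) + (-0.4)·(-2.2) + (-3.4)·(1.8)) / 4 = -21.4/4 = -5.35
  S[B,B] = ((1.8)·(1.8) + (1.8)·(1.8) + (-3.2)·(-3.2) + (-2.2)·(-2.2) + (1.8)·(1.8)) / 4 = 24.8/4 = 6.2
  S = [[8.3, -5.35],
 [-5.35, 6.2]].

Step 3 — invert S. det(S) = 8.3·6.2 - (-5.35)² = 22.8375.
  S^{-1} = (1/det) · [[d, -b], [-b, a]] = [[0.2715, 0.2343],
 [0.2343, 0.3634]].

Step 4 — quadratic form (x̄ - mu_0)^T · S^{-1} · (x̄ - mu_0):
  S^{-1} · (x̄ - mu_0) = (-0.9305, -0.7707),
  (x̄ - mu_0)^T · [...] = (-3.6)·(-0.9305) + (0.2)·(-0.7707) = 3.1956.

Step 5 — scale by n: T² = 5 · 3.1956 = 15.9781.

T² ≈ 15.9781


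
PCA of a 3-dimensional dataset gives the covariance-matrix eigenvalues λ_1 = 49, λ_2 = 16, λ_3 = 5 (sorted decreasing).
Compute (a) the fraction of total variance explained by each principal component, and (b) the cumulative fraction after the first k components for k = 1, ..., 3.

Step 1 — total variance = trace(Sigma) = Σ λ_i = 49 + 16 + 5 = 70.

Step 2 — fraction explained by component i = λ_i / Σ λ:
  PC1: 49/70 = 0.7
  PC2: 16/70 = 0.2286
  PC3: 5/70 = 0.0714

Step 3 — cumulative fraction after k components = (λ_1 + ... + λ_k) / Σ λ:
  k = 1: 49/70 = 0.7
  k = 2: (49 + 16)/70 = 65/70 = 0.9286
  k = 3: (49 + 16 + 5)/70 = 70/70 = 1

Summary (fraction, with percent):

explained: PC1 0.7 (70%), PC2 0.2286 (22.86%), PC3 0.0714 (7.14%);  cumulative: 0.7, 0.9286, 1


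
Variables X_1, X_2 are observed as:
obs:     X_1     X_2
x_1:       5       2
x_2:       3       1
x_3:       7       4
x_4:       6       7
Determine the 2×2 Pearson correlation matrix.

Step 1 — column means:
  mean(X_1) = (5 + 3 + 7 + 6) / 4 = 21/4 = 5.25
  mean(X_2) = (2 + 1 + 4 + 7) / 4 = 14/4 = 3.5

Step 2 — sample variances and covariances s[i,j] = (1/(n-1)) · Σ_k (x_{k,i} - mean_i) · (x_{k,j} - mean_j), with n-1 = 3:
  s[X_1,X_1] = ((-0.25)·(-0.25) + (-2.25)·(-2.25) + (1.75)·(1.75) + (0.75)·(0.75)) / 3 = 8.75/3 = 2.9167
  s[X_1,X_2] = ((-0.25)·(-1.5) + (-2.25)·(-2.5) + (1.75)·(0.5) + (0.75)·(3.5)) / 3 = 9.5/3 = 3.1667
  s[X_2,X_2] = ((-1.5)·(-1.5) + (-2.5)·(-2.5) + (0.5)·(0.5) + (3.5)·(3.5)) / 3 = 21/3 = 7
  Sample standard deviations s_i = √(s[i,i]):
  s(X_1) = √(2.9167) = 1.7078
  s(X_2) = √(7) = 2.6458

Step 3 — r_{ij} = s_{ij} / (s_i · s_j):
  r[X_1,X_1] = 1 (diagonal).
  r[X_1,X_2] = 3.1667 / (1.7078 · 2.6458) = 3.1667 / 4.5185 = 0.7008
  r[X_2,X_2] = 1 (diagonal).

R is symmetric with unit diagonal. Assembling:

R = [[1, 0.7008],
 [0.7008, 1]]


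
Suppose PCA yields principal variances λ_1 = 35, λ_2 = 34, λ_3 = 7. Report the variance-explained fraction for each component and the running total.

Step 1 — total variance = trace(Sigma) = Σ λ_i = 35 + 34 + 7 = 76.

Step 2 — fraction explained by component i = λ_i / Σ λ:
  PC1: 35/76 = 0.4605
  PC2: 34/76 = 0.4474
  PC3: 7/76 = 0.0921

Step 3 — cumulative fraction after k components = (λ_1 + ... + λ_k) / Σ λ:
  k = 1: 35/76 = 0.4605
  k = 2: (35 + 34)/76 = 69/76 = 0.9079
  k = 3: (35 + 34 + 7)/76 = 76/76 = 1

Summary (fraction, with percent):

explained: PC1 0.4605 (46.05%), PC2 0.4474 (44.74%), PC3 0.0921 (9.21%);  cumulative: 0.4605, 0.9079, 1


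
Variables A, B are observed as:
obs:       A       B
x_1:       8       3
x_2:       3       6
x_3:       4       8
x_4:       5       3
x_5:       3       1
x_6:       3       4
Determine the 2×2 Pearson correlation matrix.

Step 1 — column means:
  mean(A) = (8 + 3 + 4 + 5 + 3 + 3) / 6 = 26/6 = 4.3333
  mean(B) = (3 + 6 + 8 + 3 + 1 + 4) / 6 = 25/6 = 4.1667

Step 2 — sample variances and covariances s[i,j] = (1/(n-1)) · Σ_k (x_{k,i} - mean_i) · (x_{k,j} - mean_j), with n-1 = 5:
  s[A,A] = ((3.6667)·(3.6667) + (-1.3333)·(-1.3333) + (-0.3333)·(-0.3333) + (0.6667)·(0.6667) + (-1.3333)·(-1.3333) + (-1.3333)·(-1.3333)) / 5 = 19.3333/5 = 3.8667
  s[A,B] = ((3.6667)·(-1.1667) + (-1.3333)·(1.8333) + (-0.3333)·(3.8333) + (0.6667)·(-1.1667) + (-1.3333)·(-3.1667) + (-1.3333)·(-0.1667)) / 5 = -4.3333/5 = -0.8667
  s[B,B] = ((-1.1667)·(-1.1667) + (1.8333)·(1.8333) + (3.8333)·(3.8333) + (-1.1667)·(-1.1667) + (-3.1667)·(-3.1667) + (-0.1667)·(-0.1667)) / 5 = 30.8333/5 = 6.1667
  Sample standard deviations s_i = √(s[i,i]):
  s(A) = √(3.8667) = 1.9664
  s(B) = √(6.1667) = 2.4833

Step 3 — r_{ij} = s_{ij} / (s_i · s_j):
  r[A,A] = 1 (diagonal).
  r[A,B] = -0.8667 / (1.9664 · 2.4833) = -0.8667 / 4.8831 = -0.1775
  r[B,B] = 1 (diagonal).

R is symmetric with unit diagonal. Assembling:

R = [[1, -0.1775],
 [-0.1775, 1]]


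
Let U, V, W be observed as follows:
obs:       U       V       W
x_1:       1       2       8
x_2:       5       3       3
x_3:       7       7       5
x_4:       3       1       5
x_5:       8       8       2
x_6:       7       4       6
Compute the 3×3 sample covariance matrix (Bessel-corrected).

Step 1 — column means:
  mean(U) = (1 + 5 + 7 + 3 + 8 + 7) / 6 = 31/6 = 5.1667
  mean(V) = (2 + 3 + 7 + 1 + 8 + 4) / 6 = 25/6 = 4.1667
  mean(W) = (8 + 3 + 5 + 5 + 2 + 6) / 6 = 29/6 = 4.8333

Step 2 — sample covariance S[i,j] = (1/(n-1)) · Σ_k (x_{k,i} - mean_i) · (x_{k,j} - mean_j), with n-1 = 5.
  S[U,U] = ((-4.1667)·(-4.1667) + (-0.1667)·(-0.1667) + (1.8333)·(1.8333) + (-2.1667)·(-2.1667) + (2.8333)·(2.8333) + (1.8333)·(1.8333)) / 5 = 36.8333/5 = 7.3667
  S[U,V] = ((-4.1667)·(-2.1667) + (-0.1667)·(-1.1667) + (1.8333)·(2.8333) + (-2.1667)·(-3.1667) + (2.8333)·(3.8333) + (1.8333)·(-0.1667)) / 5 = 31.8333/5 = 6.3667
  S[U,W] = ((-4.1667)·(3.1667) + (-0.1667)·(-1.8333) + (1.8333)·(0.1667) + (-2.1667)·(0.1667) + (2.8333)·(-2.8333) + (1.8333)·(1.1667)) / 5 = -18.8333/5 = -3.7667
  S[V,V] = ((-2.1667)·(-2.1667) + (-1.1667)·(-1.1667) + (2.8333)·(2.8333) + (-3.1667)·(-3.1667) + (3.8333)·(3.8333) + (-0.1667)·(-0.1667)) / 5 = 38.8333/5 = 7.7667
  S[V,W] = ((-2.1667)·(3.1667) + (-1.1667)·(-1.8333) + (2.8333)·(0.1667) + (-3.1667)·(0.1667) + (3.8333)·(-2.8333) + (-0.1667)·(1.1667)) / 5 = -15.8333/5 = -3.1667
  S[W,W] = ((3.1667)·(3.1667) + (-1.8333)·(-1.8333) + (0.1667)·(0.1667) + (0.1667)·(0.1667) + (-2.8333)·(-2.8333) + (1.1667)·(1.1667)) / 5 = 22.8333/5 = 4.5667

S is symmetric (S[j,i] = S[i,j]). Assembling:

S = [[7.3667, 6.3667, -3.7667],
 [6.3667, 7.7667, -3.1667],
 [-3.7667, -3.1667, 4.5667]]


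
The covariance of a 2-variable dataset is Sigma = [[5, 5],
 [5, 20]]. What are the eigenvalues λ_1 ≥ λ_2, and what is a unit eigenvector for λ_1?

Step 1 — characteristic polynomial of 2×2 Sigma:
  det(Sigma - λI) = λ² - trace · λ + det = 0.
  trace = 5 + 20 = 25, det = 5·20 - (5)² = 75.
Step 2 — discriminant:
  Δ = trace² - 4·det = 625 - 300 = 325.
Step 3 — eigenvalues:
  λ = (trace ± √Δ)/2 = (25 ± 18.0278)/2,
  λ_1 = 21.5139,  λ_2 = 3.4861.

Step 4 — unit eigenvector for λ_1: solve (Sigma - λ_1 I)v = 0. First row:
  (5 - 21.5139)·v_x + (5)·v_y = 0, i.e. (-16.5139)·v_x + (5)·v_y = 0,
  so v ∝ (b, λ_1 - a) = (5, 16.5139) = u.
  ||u|| = √((5)² + (16.5139)²) = √(297.7082) ≈ 17.2542,
  v_1 = u/||u|| ≈ (0.2898, 0.9571) (||v_1|| = 1).

λ_1 = 21.5139,  λ_2 = 3.4861;  v_1 ≈ (0.2898, 0.9571)


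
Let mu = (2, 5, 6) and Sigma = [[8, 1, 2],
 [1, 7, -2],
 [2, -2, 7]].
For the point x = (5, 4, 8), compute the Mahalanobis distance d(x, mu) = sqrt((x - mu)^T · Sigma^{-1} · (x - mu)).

Step 1 — centre the observation: (x - mu) = (3, -1, 2).

Step 2 — invert Sigma (cofactor / det for 3×3, or solve directly):
  Sigma^{-1} = [[0.142, -0.0347, -0.0505],
 [-0.0347, 0.164, 0.0568],
 [-0.0505, 0.0568, 0.1735]].

Step 3 — form the quadratic (x - mu)^T · Sigma^{-1} · (x - mu):
  Sigma^{-1} · (x - mu) = (0.3596, -0.1546, 0.1388).
  (x - mu)^T · [Sigma^{-1} · (x - mu)] = (3)·(0.3596) + (-1)·(-0.1546) + (2)·(0.1388) = 1.511.

Step 4 — take square root: d = √(1.511) ≈ 1.2292.

d(x, mu) = √(1.511) ≈ 1.2292


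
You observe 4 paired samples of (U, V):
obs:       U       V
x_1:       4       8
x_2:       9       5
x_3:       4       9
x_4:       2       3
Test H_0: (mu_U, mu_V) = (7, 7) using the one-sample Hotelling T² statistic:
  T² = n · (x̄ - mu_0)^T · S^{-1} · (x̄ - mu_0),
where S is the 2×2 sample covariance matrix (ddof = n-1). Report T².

Step 1 — sample mean vector:
  mean(U) = (4 + 9 + 4 + 2) / 4 = 19/4 = 4.75
  mean(V) = (8 + 5 + 9 + 3) / 4 = 25/4 = 6.25
  x̄ = (4.75, 6.25),  deviation x̄ - mu_0 = (4.75, 6.25) - (7, 7) = (-2.25, -0.75).

Step 2 — sample covariance matrix, S[i,j] = (1/(n-1)) · Σ_k (x_{k,i} - mean_i) · (x_{k,j} - mean_j), divisor n-1 = 3:
  S[U,U] = ((-0.75)·(-0.75) + (4.25)·(4.25) + (-0.75)·(-0.75) + (-2.75)·(-2.75)) / 3 = 26.75/3 = 8.9167
  S[U,V] = ((-0.75)·(1.75) + (4.25)·(-1.25) + (-0.75)·(2.75) + (-2.75)·(-3.25)) / 3 = 0.25/3 = 0.0833
  S[V,V] = ((1.75)·(1.75) + (-1.25)·(-1.25) + (2.75)·(2.75) + (-3.25)·(-3.25)) / 3 = 22.75/3 = 7.5833
  S = [[8.9167, 0.0833],
 [0.0833, 7.5833]].

Step 3 — invert S. det(S) = 8.9167·7.5833 - (0.0833)² = 67.6111.
  S^{-1} = (1/det) · [[d, -b], [-b, a]] = [[0.1122, -0.0012],
 [-0.0012, 0.1319]].

Step 4 — quadratic form (x̄ - mu_0)^T · S^{-1} · (x̄ - mu_0):
  S^{-1} · (x̄ - mu_0) = (-0.2514, -0.0961),
  (x̄ - mu_0)^T · [...] = (-2.25)·(-0.2514) + (-0.75)·(-0.0961) = 0.6378.

Step 5 — scale by n: T² = 4 · 0.6378 = 2.5514.

T² ≈ 2.5514


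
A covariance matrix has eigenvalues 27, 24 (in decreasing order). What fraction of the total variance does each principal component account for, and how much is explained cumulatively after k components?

Step 1 — total variance = trace(Sigma) = Σ λ_i = 27 + 24 = 51.

Step 2 — fraction explained by component i = λ_i / Σ λ:
  PC1: 27/51 = 0.5294
  PC2: 24/51 = 0.4706

Step 3 — cumulative fraction after k components = (λ_1 + ... + λ_k) / Σ λ:
  k = 1: 27/51 = 0.5294
  k = 2: (27 + 24)/51 = 51/51 = 1

Summary (fraction, with percent):

explained: PC1 0.5294 (52.94%), PC2 0.4706 (47.06%);  cumulative: 0.5294, 1


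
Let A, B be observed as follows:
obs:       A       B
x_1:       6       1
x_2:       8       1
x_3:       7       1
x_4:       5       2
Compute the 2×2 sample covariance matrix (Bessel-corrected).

Step 1 — column means:
  mean(A) = (6 + 8 + 7 + 5) / 4 = 26/4 = 6.5
  mean(B) = (1 + 1 + 1 + 2) / 4 = 5/4 = 1.25

Step 2 — sample covariance S[i,j] = (1/(n-1)) · Σ_k (x_{k,i} - mean_i) · (x_{k,j} - mean_j), with n-1 = 3.
  S[A,A] = ((-0.5)·(-0.5) + (1.5)·(1.5) + (0.5)·(0.5) + (-1.5)·(-1.5)) / 3 = 5/3 = 1.6667
  S[A,B] = ((-0.5)·(-0.25) + (1.5)·(-0.25) + (0.5)·(-0.25) + (-1.5)·(0.75)) / 3 = -1.5/3 = -0.5
  S[B,B] = ((-0.25)·(-0.25) + (-0.25)·(-0.25) + (-0.25)·(-0.25) + (0.75)·(0.75)) / 3 = 0.75/3 = 0.25

S is symmetric (S[j,i] = S[i,j]). Assembling:

S = [[1.6667, -0.5],
 [-0.5, 0.25]]


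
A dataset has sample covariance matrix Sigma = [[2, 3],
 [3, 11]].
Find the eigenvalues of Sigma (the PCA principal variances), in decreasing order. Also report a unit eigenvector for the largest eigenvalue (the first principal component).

Step 1 — characteristic polynomial of 2×2 Sigma:
  det(Sigma - λI) = λ² - trace · λ + det = 0.
  trace = 2 + 11 = 13, det = 2·11 - (3)² = 13.
Step 2 — discriminant:
  Δ = trace² - 4·det = 169 - 52 = 117.
Step 3 — eigenvalues:
  λ = (trace ± √Δ)/2 = (13 ± 10.8167)/2,
  λ_1 = 11.9083,  λ_2 = 1.0917.

Step 4 — unit eigenvector for λ_1: solve (Sigma - λ_1 I)v = 0. First row:
  (2 - 11.9083)·v_x + (3)·v_y = 0, i.e. (-9.9083)·v_x + (3)·v_y = 0,
  so v ∝ (b, λ_1 - a) = (3, 9.9083) = u.
  ||u|| = √((3)² + (9.9083)²) = √(107.1749) ≈ 10.3525,
  v_1 = u/||u|| ≈ (0.2898, 0.9571) (||v_1|| = 1).

λ_1 = 11.9083,  λ_2 = 1.0917;  v_1 ≈ (0.2898, 0.9571)


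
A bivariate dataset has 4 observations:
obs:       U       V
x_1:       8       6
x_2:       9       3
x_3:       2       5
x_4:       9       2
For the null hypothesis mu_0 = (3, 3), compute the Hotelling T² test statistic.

Step 1 — sample mean vector:
  mean(U) = (8 + 9 + 2 + 9) / 4 = 28/4 = 7
  mean(V) = (6 + 3 + 5 + 2) / 4 = 16/4 = 4
  x̄ = (7, 4),  deviation x̄ - mu_0 = (7, 4) - (3, 3) = (4, 1).

Step 2 — sample covariance matrix, S[i,j] = (1/(n-1)) · Σ_k (x_{k,i} - mean_i) · (x_{k,j} - mean_j), divisor n-1 = 3:
  S[U,U] = ((1)·(1) + (2)·(2) + (-5)·(-5) + (2)·(2)) / 3 = 34/3 = 11.3333
  S[U,V] = ((1)·(2) + (2)·(-1) + (-5)·(1) + (2)·(-2)) / 3 = -9/3 = -3
  S[V,V] = ((2)·(2) + (-1)·(-1) + (1)·(1) + (-2)·(-2)) / 3 = 10/3 = 3.3333
  S = [[11.3333, -3],
 [-3, 3.3333]].

Step 3 — invert S. det(S) = 11.3333·3.3333 - (-3)² = 28.7778.
  S^{-1} = (1/det) · [[d, -b], [-b, a]] = [[0.1158, 0.1042],
 [0.1042, 0.3938]].

Step 4 — quadratic form (x̄ - mu_0)^T · S^{-1} · (x̄ - mu_0):
  S^{-1} · (x̄ - mu_0) = (0.5676, 0.8108),
  (x̄ - mu_0)^T · [...] = (4)·(0.5676) + (1)·(0.8108) = 3.0811.

Step 5 — scale by n: T² = 4 · 3.0811 = 12.3243.

T² ≈ 12.3243


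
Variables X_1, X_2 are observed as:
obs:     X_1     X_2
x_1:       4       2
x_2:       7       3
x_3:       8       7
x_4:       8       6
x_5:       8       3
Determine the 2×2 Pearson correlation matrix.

Step 1 — column means:
  mean(X_1) = (4 + 7 + 8 + 8 + 8) / 5 = 35/5 = 7
  mean(X_2) = (2 + 3 + 7 + 6 + 3) / 5 = 21/5 = 4.2

Step 2 — sample variances and covariances s[i,j] = (1/(n-1)) · Σ_k (x_{k,i} - mean_i) · (x_{k,j} - mean_j), with n-1 = 4:
  s[X_1,X_1] = ((-3)·(-3) + (0)·(0) + (1)·(1) + (1)·(1) + (1)·(1)) / 4 = 12/4 = 3
  s[X_1,X_2] = ((-3)·(-2.2) + (0)·(-1.2) + (1)·(2.8) + (1)·(1.8) + (1)·(-1.2)) / 4 = 10/4 = 2.5
  s[X_2,X_2] = ((-2.2)·(-2.2) + (-1.2)·(-1.2) + (2.8)·(2.8) + (1.8)·(1.8) + (-1.2)·(-1.2)) / 4 = 18.8/4 = 4.7
  Sample standard deviations s_i = √(s[i,i]):
  s(X_1) = √(3) = 1.7321
  s(X_2) = √(4.7) = 2.1679

Step 3 — r_{ij} = s_{ij} / (s_i · s_j):
  r[X_1,X_1] = 1 (diagonal).
  r[X_1,X_2] = 2.5 / (1.7321 · 2.1679) = 2.5 / 3.755 = 0.6658
  r[X_2,X_2] = 1 (diagonal).

R is symmetric with unit diagonal. Assembling:

R = [[1, 0.6658],
 [0.6658, 1]]


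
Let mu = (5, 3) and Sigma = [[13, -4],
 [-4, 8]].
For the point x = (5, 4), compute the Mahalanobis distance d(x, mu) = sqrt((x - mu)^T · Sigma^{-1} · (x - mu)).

Step 1 — centre the observation: (x - mu) = (0, 1).

Step 2 — invert Sigma. det(Sigma) = 13·8 - (-4)² = 88.
  Sigma^{-1} = (1/det) · [[d, -b], [-b, a]] = [[0.0909, 0.0455],
 [0.0455, 0.1477]].

Step 3 — form the quadratic (x - mu)^T · Sigma^{-1} · (x - mu):
  Sigma^{-1} · (x - mu) = (0.0455, 0.1477).
  (x - mu)^T · [Sigma^{-1} · (x - mu)] = (0)·(0.0455) + (1)·(0.1477) = 0.1477.

Step 4 — take square root: d = √(0.1477) ≈ 0.3844.

d(x, mu) = √(0.1477) ≈ 0.3844


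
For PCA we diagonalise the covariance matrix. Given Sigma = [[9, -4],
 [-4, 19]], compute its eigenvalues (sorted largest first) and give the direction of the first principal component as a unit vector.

Step 1 — characteristic polynomial of 2×2 Sigma:
  det(Sigma - λI) = λ² - trace · λ + det = 0.
  trace = 9 + 19 = 28, det = 9·19 - (-4)² = 155.
Step 2 — discriminant:
  Δ = trace² - 4·det = 784 - 620 = 164.
Step 3 — eigenvalues:
  λ = (trace ± √Δ)/2 = (28 ± 12.8062)/2,
  λ_1 = 20.4031,  λ_2 = 7.5969.

Step 4 — unit eigenvector for λ_1: solve (Sigma - λ_1 I)v = 0. First row:
  (9 - 20.4031)·v_x + (-4)·v_y = 0, i.e. (-11.4031)·v_x + (-4)·v_y = 0,
  so v ∝ (b, λ_1 - a) = (-4, 11.4031); multiply by -1 so the first entry is positive: u = (4, -11.4031).
  ||u|| = √((4)² + (-11.4031)²) = √(146.0312) ≈ 12.0843,
  v_1 = u/||u|| ≈ (0.331, -0.9436) (||v_1|| = 1).

λ_1 = 20.4031,  λ_2 = 7.5969;  v_1 ≈ (0.331, -0.9436)


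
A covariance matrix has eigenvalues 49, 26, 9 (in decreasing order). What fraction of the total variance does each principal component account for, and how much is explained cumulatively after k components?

Step 1 — total variance = trace(Sigma) = Σ λ_i = 49 + 26 + 9 = 84.

Step 2 — fraction explained by component i = λ_i / Σ λ:
  PC1: 49/84 = 0.5833
  PC2: 26/84 = 0.3095
  PC3: 9/84 = 0.1071

Step 3 — cumulative fraction after k components = (λ_1 + ... + λ_k) / Σ λ:
  k = 1: 49/84 = 0.5833
  k = 2: (49 + 26)/84 = 75/84 = 0.8929
  k = 3: (49 + 26 + 9)/84 = 84/84 = 1

Summary (fraction, with percent):

explained: PC1 0.5833 (58.33%), PC2 0.3095 (30.95%), PC3 0.1071 (10.71%);  cumulative: 0.5833, 0.8929, 1


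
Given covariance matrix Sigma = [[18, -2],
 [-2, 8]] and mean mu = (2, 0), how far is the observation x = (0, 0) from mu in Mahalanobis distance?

Step 1 — centre the observation: (x - mu) = (-2, 0).

Step 2 — invert Sigma. det(Sigma) = 18·8 - (-2)² = 140.
  Sigma^{-1} = (1/det) · [[d, -b], [-b, a]] = [[0.0571, 0.0143],
 [0.0143, 0.1286]].

Step 3 — form the quadratic (x - mu)^T · Sigma^{-1} · (x - mu):
  Sigma^{-1} · (x - mu) = (-0.1143, -0.0286).
  (x - mu)^T · [Sigma^{-1} · (x - mu)] = (-2)·(-0.1143) + (0)·(-0.0286) = 0.2286.

Step 4 — take square root: d = √(0.2286) ≈ 0.4781.

d(x, mu) = √(0.2286) ≈ 0.4781


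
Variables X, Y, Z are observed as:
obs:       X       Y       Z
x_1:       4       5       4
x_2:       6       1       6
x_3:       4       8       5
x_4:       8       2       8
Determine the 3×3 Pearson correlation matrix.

Step 1 — column means:
  mean(X) = (4 + 6 + 4 + 8) / 4 = 22/4 = 5.5
  mean(Y) = (5 + 1 + 8 + 2) / 4 = 16/4 = 4
  mean(Z) = (4 + 6 + 5 + 8) / 4 = 23/4 = 5.75

Step 2 — sample variances and covariances s[i,j] = (1/(n-1)) · Σ_k (x_{k,i} - mean_i) · (x_{k,j} - mean_j), with n-1 = 3:
  s[X,X] = ((-1.5)·(-1.5) + (0.5)·(0.5) + (-1.5)·(-1.5) + (2.5)·(2.5)) / 3 = 11/3 = 3.6667
  s[X,Y] = ((-1.5)·(1) + (0.5)·(-3) + (-1.5)·(4) + (2.5)·(-2)) / 3 = -14/3 = -4.6667
  s[X,Z] = ((-1.5)·(-1.75) + (0.5)·(0.25) + (-1.5)·(-0.75) + (2.5)·(2.25)) / 3 = 9.5/3 = 3.1667
  s[Y,Y] = ((1)·(1) + (-3)·(-3) + (4)·(4) + (-2)·(-2)) / 3 = 30/3 = 10
  s[Y,Z] = ((1)·(-1.75) + (-3)·(0.25) + (4)·(-0.75) + (-2)·(2.25)) / 3 = -10/3 = -3.3333
  s[Z,Z] = ((-1.75)·(-1.75) + (0.25)·(0.25) + (-0.75)·(-0.75) + (2.25)·(2.25)) / 3 = 8.75/3 = 2.9167
  Sample standard deviations s_i = √(s[i,i]):
  s(X) = √(3.6667) = 1.9149
  s(Y) = √(10) = 3.1623
  s(Z) = √(2.9167) = 1.7078

Step 3 — r_{ij} = s_{ij} / (s_i · s_j):
  r[X,X] = 1 (diagonal).
  r[X,Y] = -4.6667 / (1.9149 · 3.1623) = -4.6667 / 6.0553 = -0.7707
  r[X,Z] = 3.1667 / (1.9149 · 1.7078) = 3.1667 / 3.2702 = 0.9683
  r[Y,Y] = 1 (diagonal).
  r[Y,Z] = -3.3333 / (3.1623 · 1.7078) = -3.3333 / 5.4006 = -0.6172
  r[Z,Z] = 1 (diagonal).

R is symmetric with unit diagonal. Assembling:

R = [[1, -0.7707, 0.9683],
 [-0.7707, 1, -0.6172],
 [0.9683, -0.6172, 1]]


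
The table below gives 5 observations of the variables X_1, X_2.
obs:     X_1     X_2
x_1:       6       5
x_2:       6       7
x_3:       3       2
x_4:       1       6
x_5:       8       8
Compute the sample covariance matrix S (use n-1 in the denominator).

Step 1 — column means:
  mean(X_1) = (6 + 6 + 3 + 1 + 8) / 5 = 24/5 = 4.8
  mean(X_2) = (5 + 7 + 2 + 6 + 8) / 5 = 28/5 = 5.6

Step 2 — sample covariance S[i,j] = (1/(n-1)) · Σ_k (x_{k,i} - mean_i) · (x_{k,j} - mean_j), with n-1 = 4.
  S[X_1,X_1] = ((1.2)·(1.2) + (1.2)·(1.2) + (-1.8)·(-1.8) + (-3.8)·(-3.8) + (3.2)·(3.2)) / 4 = 30.8/4 = 7.7
  S[X_1,X_2] = ((1.2)·(-0.6) + (1.2)·(1.4) + (-1.8)·(-3.6) + (-3.8)·(0.4) + (3.2)·(2.4)) / 4 = 13.6/4 = 3.4
  S[X_2,X_2] = ((-0.6)·(-0.6) + (1.4)·(1.4) + (-3.6)·(-3.6) + (0.4)·(0.4) + (2.4)·(2.4)) / 4 = 21.2/4 = 5.3

S is symmetric (S[j,i] = S[i,j]). Assembling:

S = [[7.7, 3.4],
 [3.4, 5.3]]


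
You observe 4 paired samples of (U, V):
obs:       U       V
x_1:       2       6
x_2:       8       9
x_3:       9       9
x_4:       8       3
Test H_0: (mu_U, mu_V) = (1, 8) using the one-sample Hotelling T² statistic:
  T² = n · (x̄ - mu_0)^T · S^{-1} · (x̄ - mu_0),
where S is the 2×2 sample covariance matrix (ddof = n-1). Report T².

Step 1 — sample mean vector:
  mean(U) = (2 + 8 + 9 + 8) / 4 = 27/4 = 6.75
  mean(V) = (6 + 9 + 9 + 3) / 4 = 27/4 = 6.75
  x̄ = (6.75, 6.75),  deviation x̄ - mu_0 = (6.75, 6.75) - (1, 8) = (5.75, -1.25).

Step 2 — sample covariance matrix, S[i,j] = (1/(n-1)) · Σ_k (x_{k,i} - mean_i) · (x_{k,j} - mean_j), divisor n-1 = 3:
  S[U,U] = ((-4.75)·(-4.75) + (1.25)·(1.25) + (2.25)·(2.25) + (1.25)·(1.25)) / 3 = 30.75/3 = 10.25
  S[U,V] = ((-4.75)·(-0.75) + (1.25)·(2.25) + (2.25)·(2.25) + (1.25)·(-3.75)) / 3 = 6.75/3 = 2.25
  S[V,V] = ((-0.75)·(-0.75) + (2.25)·(2.25) + (2.25)·(2.25) + (-3.75)·(-3.75)) / 3 = 24.75/3 = 8.25
  S = [[10.25, 2.25],
 [2.25, 8.25]].

Step 3 — invert S. det(S) = 10.25·8.25 - (2.25)² = 79.5.
  S^{-1} = (1/det) · [[d, -b], [-b, a]] = [[0.1038, -0.0283],
 [-0.0283, 0.1289]].

Step 4 — quadratic form (x̄ - mu_0)^T · S^{-1} · (x̄ - mu_0):
  S^{-1} · (x̄ - mu_0) = (0.6321, -0.3239),
  (x̄ - mu_0)^T · [...] = (5.75)·(0.6321) + (-1.25)·(-0.3239) = 4.0393.

Step 5 — scale by n: T² = 4 · 4.0393 = 16.1572.

T² ≈ 16.1572


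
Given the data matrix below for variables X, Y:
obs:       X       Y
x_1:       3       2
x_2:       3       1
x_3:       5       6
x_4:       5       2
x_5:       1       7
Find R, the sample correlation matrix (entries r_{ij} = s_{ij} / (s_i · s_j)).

Step 1 — column means:
  mean(X) = (3 + 3 + 5 + 5 + 1) / 5 = 17/5 = 3.4
  mean(Y) = (2 + 1 + 6 + 2 + 7) / 5 = 18/5 = 3.6

Step 2 — sample variances and covariances s[i,j] = (1/(n-1)) · Σ_k (x_{k,i} - mean_i) · (x_{k,j} - mean_j), with n-1 = 4:
  s[X,X] = ((-0.4)·(-0.4) + (-0.4)·(-0.4) + (1.6)·(1.6) + (1.6)·(1.6) + (-2.4)·(-2.4)) / 4 = 11.2/4 = 2.8
  s[X,Y] = ((-0.4)·(-1.6) + (-0.4)·(-2.6) + (1.6)·(2.4) + (1.6)·(-1.6) + (-2.4)·(3.4)) / 4 = -5.2/4 = -1.3
  s[Y,Y] = ((-1.6)·(-1.6) + (-2.6)·(-2.6) + (2.4)·(2.4) + (-1.6)·(-1.6) + (3.4)·(3.4)) / 4 = 29.2/4 = 7.3
  Sample standard deviations s_i = √(s[i,i]):
  s(X) = √(2.8) = 1.6733
  s(Y) = √(7.3) = 2.7019

Step 3 — r_{ij} = s_{ij} / (s_i · s_j):
  r[X,X] = 1 (diagonal).
  r[X,Y] = -1.3 / (1.6733 · 2.7019) = -1.3 / 4.5211 = -0.2875
  r[Y,Y] = 1 (diagonal).

R is symmetric with unit diagonal. Assembling:

R = [[1, -0.2875],
 [-0.2875, 1]]


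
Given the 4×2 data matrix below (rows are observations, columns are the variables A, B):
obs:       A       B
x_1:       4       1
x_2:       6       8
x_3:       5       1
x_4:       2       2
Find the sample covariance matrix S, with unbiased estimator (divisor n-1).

Step 1 — column means:
  mean(A) = (4 + 6 + 5 + 2) / 4 = 17/4 = 4.25
  mean(B) = (1 + 8 + 1 + 2) / 4 = 12/4 = 3

Step 2 — sample covariance S[i,j] = (1/(n-1)) · Σ_k (x_{k,i} - mean_i) · (x_{k,j} - mean_j), with n-1 = 3.
  S[A,A] = ((-0.25)·(-0.25) + (1.75)·(1.75) + (0.75)·(0.75) + (-2.25)·(-2.25)) / 3 = 8.75/3 = 2.9167
  S[A,B] = ((-0.25)·(-2) + (1.75)·(5) + (0.75)·(-2) + (-2.25)·(-1)) / 3 = 10/3 = 3.3333
  S[B,B] = ((-2)·(-2) + (5)·(5) + (-2)·(-2) + (-1)·(-1)) / 3 = 34/3 = 11.3333

S is symmetric (S[j,i] = S[i,j]). Assembling:

S = [[2.9167, 3.3333],
 [3.3333, 11.3333]]
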